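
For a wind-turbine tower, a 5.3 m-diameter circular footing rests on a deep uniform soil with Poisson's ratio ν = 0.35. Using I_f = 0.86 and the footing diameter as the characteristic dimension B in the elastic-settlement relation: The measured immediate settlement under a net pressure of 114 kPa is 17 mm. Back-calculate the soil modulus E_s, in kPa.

S_e = q·B·(1−ν²)/E_s · I_f  ⇒  E_s = q·B·(1−ν²)·I_f / S_e.
E_s = 114 × 5.3 × 0.8775 × 0.86 / 0.017 = 26820 kPa

E_s ≈ 26800 kPa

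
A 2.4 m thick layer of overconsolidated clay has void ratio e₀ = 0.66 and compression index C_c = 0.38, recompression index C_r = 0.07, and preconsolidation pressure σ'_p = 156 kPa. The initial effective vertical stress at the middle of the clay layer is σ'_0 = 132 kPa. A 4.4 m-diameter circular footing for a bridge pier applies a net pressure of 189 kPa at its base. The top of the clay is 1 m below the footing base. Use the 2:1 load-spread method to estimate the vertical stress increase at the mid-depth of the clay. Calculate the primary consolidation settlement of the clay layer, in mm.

Mid-depth of clay below the footing base: z = 1 + 2.4/2 = 2.2 m.
Stress increase at mid-clay by the 2:1 spreading method:
Δσ ≈ qD²/(D+z)² = 189×4.4²/(4.4+2.2)² = 84 kPa
Final effective stress: σ'_f = 132 + 84 = 216 kPa.
σ'_f = 216 > σ'_p = 156 kPa, so the stress path crosses the preconsolidation pressure — recompression up to σ'_p, then virgin compression beyond:
S_c = H/(1+e₀)·[C_r·log₁₀(σ'_p/σ'_0) + C_c·log₁₀(σ'_f/σ'_p)]
    = 2.4/1.66 × [0.07×log₁₀(156/132) + 0.38×log₁₀(216/156)]
    = 1.4458 × [0.0050785 + 0.053705] = 0.08499 m

S_c ≈ 85 mm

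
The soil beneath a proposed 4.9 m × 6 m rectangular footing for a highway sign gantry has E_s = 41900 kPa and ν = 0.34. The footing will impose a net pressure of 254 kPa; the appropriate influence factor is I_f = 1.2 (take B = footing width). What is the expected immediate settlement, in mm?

S_e ≈ 31.5 mm

Immediate (elastic) settlement: S_e = q·B·(1−ν²)/E_s · I_f.
S_e = 254 × 4.9 × (1 − 0.34²) / 41900 × 1.2
    = 254 × 4.9 × 0.8844 / 41900 × 1.2
    = 0.03152 m = 31.52 mm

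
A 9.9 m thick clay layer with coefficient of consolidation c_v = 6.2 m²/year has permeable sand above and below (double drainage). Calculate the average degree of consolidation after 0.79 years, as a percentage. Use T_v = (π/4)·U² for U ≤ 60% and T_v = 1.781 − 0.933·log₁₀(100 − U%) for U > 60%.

U ≈ 50.5 %

Drainage path length: H_d = H/2 = 4.95 m (double drainage).
T_v = c_v·t/H_d² = 6.2×0.79/4.95² = 0.1999.
T_v = 0.1999 corresponds to the U ≤ 60% branch:
U = √(4T_v/π) = 0.5045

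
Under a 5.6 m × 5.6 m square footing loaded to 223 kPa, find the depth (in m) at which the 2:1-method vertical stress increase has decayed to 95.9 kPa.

2:1 spreading — at depth z the loaded area has grown by z in each plan dimension:
qB²/(B+z)² = Δσ_z ⇒ z = B(√(q/Δσ_z) − 1) = 5.6×(√(223/95.9) − 1) = 2.939 m

z ≈ 2.94 m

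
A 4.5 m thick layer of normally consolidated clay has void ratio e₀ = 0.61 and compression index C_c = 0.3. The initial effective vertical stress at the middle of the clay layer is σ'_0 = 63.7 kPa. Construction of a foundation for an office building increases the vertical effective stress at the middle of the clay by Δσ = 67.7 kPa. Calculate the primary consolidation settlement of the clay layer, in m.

S_c ≈ 0.264 m

Final effective stress: σ'_f = σ'_0 + Δσ = 63.7 + 67.7 = 131.4 kPa.
Normally consolidated clay, so the full stress increment lies on the virgin compression line:
S_c = C_c·H/(1+e₀)·log₁₀(σ'_f/σ'_0) = 0.3×4.5/(1+0.61)×log₁₀(131.4/63.7)
    = 0.83851 × 0.31446 = 0.2637 m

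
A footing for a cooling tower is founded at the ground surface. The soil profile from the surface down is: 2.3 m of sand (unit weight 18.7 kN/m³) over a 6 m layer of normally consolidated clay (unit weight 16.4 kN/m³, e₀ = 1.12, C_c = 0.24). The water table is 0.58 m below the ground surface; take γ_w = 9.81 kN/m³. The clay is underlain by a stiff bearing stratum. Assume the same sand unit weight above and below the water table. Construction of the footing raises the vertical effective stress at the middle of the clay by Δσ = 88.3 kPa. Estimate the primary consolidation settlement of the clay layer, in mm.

S_c ≈ 316 mm

Mid-depth of clay below the ground surface: z = 2.3 + 6/2 = 5.3 m.
Total vertical stress at mid-clay: σ_v = 18.7×2.3 + 16.4×3 = 92.21 kPa.
Pore pressure: u = 9.81×(5.3 − 0.58) = 46.303 kPa.
Initial effective stress: σ'_0 = σ_v − u = 92.21 − 46.303 = 45.907 kPa.
Final effective stress: σ'_f = σ'_0 + Δσ = 45.907 + 88.3 = 134.21 kPa.
Normally consolidated clay, so the full stress increment lies on the virgin compression line:
S_c = C_c·H/(1+e₀)·log₁₀(σ'_f/σ'_0) = 0.24×6/(1+1.12)×log₁₀(134.21/45.907)
    = 0.67925 × 0.46591 = 0.3165 m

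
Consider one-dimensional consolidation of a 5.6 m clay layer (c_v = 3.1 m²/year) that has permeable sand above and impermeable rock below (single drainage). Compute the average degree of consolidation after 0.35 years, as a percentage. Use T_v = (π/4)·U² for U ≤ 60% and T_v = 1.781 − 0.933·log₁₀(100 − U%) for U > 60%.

Drainage path length: H_d = H = 5.6 m (single drainage).
T_v = c_v·t/H_d² = 3.1×0.35/5.6² = 0.034598.
T_v = 0.034598 corresponds to the U ≤ 60% branch:
U = √(4T_v/π) = 0.2099

U ≈ 21 %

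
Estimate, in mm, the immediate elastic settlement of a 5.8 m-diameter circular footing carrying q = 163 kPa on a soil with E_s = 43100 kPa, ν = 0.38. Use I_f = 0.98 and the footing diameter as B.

S_e ≈ 18.4 mm

Immediate (elastic) settlement: S_e = q·B·(1−ν²)/E_s · I_f.
S_e = 163 × 5.8 × (1 − 0.38²) / 43100 × 0.98
    = 163 × 5.8 × 0.8556 / 43100 × 0.98
    = 0.01839 m = 18.39 mm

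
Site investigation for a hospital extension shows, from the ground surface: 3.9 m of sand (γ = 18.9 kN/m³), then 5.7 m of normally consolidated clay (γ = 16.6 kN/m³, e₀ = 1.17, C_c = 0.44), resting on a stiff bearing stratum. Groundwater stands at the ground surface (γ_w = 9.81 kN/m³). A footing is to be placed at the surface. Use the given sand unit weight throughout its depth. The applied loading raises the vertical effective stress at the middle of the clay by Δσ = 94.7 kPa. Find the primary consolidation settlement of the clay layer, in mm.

S_c ≈ 504 mm

Mid-depth of clay below the ground surface: z = 3.9 + 5.7/2 = 6.75 m.
Total vertical stress at mid-clay: σ_v = 18.9×3.9 + 16.6×2.85 = 121.02 kPa.
Pore pressure: u = 9.81×(6.75 − 0) = 66.218 kPa.
Initial effective stress: σ'_0 = σ_v − u = 121.02 − 66.218 = 54.802 kPa.
Final effective stress: σ'_f = σ'_0 + Δσ = 54.802 + 94.7 = 149.5 kPa.
Normally consolidated clay, so the full stress increment lies on the virgin compression line:
S_c = C_c·H/(1+e₀)·log₁₀(σ'_f/σ'_0) = 0.44×5.7/(1+1.17)×log₁₀(149.5/54.802)
    = 1.1558 × 0.43584 = 0.5037 m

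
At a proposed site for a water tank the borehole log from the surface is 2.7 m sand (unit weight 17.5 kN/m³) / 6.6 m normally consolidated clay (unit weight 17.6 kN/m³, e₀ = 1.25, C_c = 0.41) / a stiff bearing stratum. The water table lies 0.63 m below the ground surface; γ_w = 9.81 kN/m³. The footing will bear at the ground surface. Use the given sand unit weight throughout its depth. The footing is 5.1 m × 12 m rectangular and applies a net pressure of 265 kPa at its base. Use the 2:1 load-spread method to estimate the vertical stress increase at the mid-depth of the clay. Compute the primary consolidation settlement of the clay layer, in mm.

Mid-depth of clay below the ground surface: z = 2.7 + 6.6/2 = 6 m.
Total vertical stress at mid-clay: σ_v = 17.5×2.7 + 17.6×3.3 = 105.33 kPa.
Pore pressure: u = 9.81×(6 − 0.63) = 52.68 kPa.
Initial effective stress: σ'_0 = σ_v − u = 105.33 − 52.68 = 52.65 kPa.
Stress increase at mid-clay by the 2:1 spreading method:
Δσ = qBL/((B+z)(L+z)) = 265×5.1×12/((5.1+6)(12+6)) = 81.171 kPa
Final effective stress: σ'_f = σ'_0 + Δσ = 52.65 + 81.171 = 133.82 kPa.
Normally consolidated clay, so the full stress increment lies on the virgin compression line:
S_c = C_c·H/(1+e₀)·log₁₀(σ'_f/σ'_0) = 0.41×6.6/(1+1.25)×log₁₀(133.82/52.65)
    = 1.2027 × 0.40512 = 0.4872 m

S_c ≈ 487 mm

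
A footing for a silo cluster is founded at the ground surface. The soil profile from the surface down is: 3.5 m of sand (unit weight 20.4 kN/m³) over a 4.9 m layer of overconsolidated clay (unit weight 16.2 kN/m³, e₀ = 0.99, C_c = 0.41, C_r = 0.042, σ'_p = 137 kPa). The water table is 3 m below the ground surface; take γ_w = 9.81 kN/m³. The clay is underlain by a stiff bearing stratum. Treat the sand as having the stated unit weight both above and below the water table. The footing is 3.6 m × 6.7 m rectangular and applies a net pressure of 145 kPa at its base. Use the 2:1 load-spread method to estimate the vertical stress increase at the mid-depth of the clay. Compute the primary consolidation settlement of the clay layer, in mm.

Mid-depth of clay below the ground surface: z = 3.5 + 4.9/2 = 5.95 m.
Total vertical stress at mid-clay: σ_v = 20.4×3.5 + 16.2×2.45 = 111.09 kPa.
Pore pressure: u = 9.81×(5.95 − 3) = 28.94 kPa.
Initial effective stress: σ'_0 = σ_v − u = 111.09 − 28.94 = 82.15 kPa.
Stress increase at mid-clay by the 2:1 spreading method:
Δσ = qBL/((B+z)(L+z)) = 145×3.6×6.7/((3.6+5.95)(6.7+5.95)) = 28.95 kPa
Final effective stress: σ'_f = 82.15 + 28.95 = 111.1 kPa.
σ'_f = 111.1 ≤ σ'_p = 137 kPa, so the clay remains overconsolidated and only the recompression index applies:
S_c = C_r·H/(1+e₀)·log₁₀(σ'_f/σ'_0) = 0.042×4.9/1.99×log₁₀(111.1/82.15)
    = 0.10342 × 0.13111 = 0.01356 m

S_c ≈ 13.6 mm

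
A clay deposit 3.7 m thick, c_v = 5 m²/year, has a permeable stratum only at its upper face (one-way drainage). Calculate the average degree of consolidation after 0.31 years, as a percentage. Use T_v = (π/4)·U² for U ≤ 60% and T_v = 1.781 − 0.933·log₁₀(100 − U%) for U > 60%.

Drainage path length: H_d = H = 3.7 m (single drainage).
T_v = c_v·t/H_d² = 5×0.31/3.7² = 0.11322.
T_v = 0.11322 corresponds to the U ≤ 60% branch:
U = √(4T_v/π) = 0.3797

U ≈ 38 %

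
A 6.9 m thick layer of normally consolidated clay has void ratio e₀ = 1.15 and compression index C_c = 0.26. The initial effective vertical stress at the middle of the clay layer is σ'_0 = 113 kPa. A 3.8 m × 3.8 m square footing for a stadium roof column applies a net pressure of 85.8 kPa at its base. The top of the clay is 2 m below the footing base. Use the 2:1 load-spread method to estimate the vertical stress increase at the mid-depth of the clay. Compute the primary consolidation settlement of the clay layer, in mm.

Mid-depth of clay below the footing base: z = 2 + 6.9/2 = 5.45 m.
Stress increase at mid-clay by the 2:1 spreading method:
Δσ = qBL/((B+z)(L+z)) = 85.8×3.8×3.8/((3.8+5.45)(3.8+5.45)) = 14.48 kPa
Final effective stress: σ'_f = σ'_0 + Δσ = 113 + 14.48 = 127.48 kPa.
Normally consolidated clay, so the full stress increment lies on the virgin compression line:
S_c = C_c·H/(1+e₀)·log₁₀(σ'_f/σ'_0) = 0.26×6.9/(1+1.15)×log₁₀(127.48/113)
    = 0.83442 × 0.052364 = 0.04369 m

S_c ≈ 43.7 mm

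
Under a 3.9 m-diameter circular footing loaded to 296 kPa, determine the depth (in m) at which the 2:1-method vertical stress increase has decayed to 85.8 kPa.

2:1 spreading — at depth z the loaded area has grown by z in each plan dimension:
qD²/(D+z)² = Δσ_z ⇒ z = D(√(q/Δσ_z) − 1) = 3.9×(√(296/85.8) − 1) = 3.344 m

z ≈ 3.34 m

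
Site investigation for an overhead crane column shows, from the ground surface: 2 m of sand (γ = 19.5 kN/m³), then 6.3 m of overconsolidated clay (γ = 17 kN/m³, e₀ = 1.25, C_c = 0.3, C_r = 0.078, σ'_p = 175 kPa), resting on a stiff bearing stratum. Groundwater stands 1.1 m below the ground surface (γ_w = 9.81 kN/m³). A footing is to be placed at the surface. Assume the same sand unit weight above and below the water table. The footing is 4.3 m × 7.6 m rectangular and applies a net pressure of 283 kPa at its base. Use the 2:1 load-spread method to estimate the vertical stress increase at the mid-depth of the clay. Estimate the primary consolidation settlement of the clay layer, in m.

Mid-depth of clay below the ground surface: z = 2 + 6.3/2 = 5.15 m.
Total vertical stress at mid-clay: σ_v = 19.5×2 + 17×3.15 = 92.55 kPa.
Pore pressure: u = 9.81×(5.15 − 1.1) = 39.73 kPa.
Initial effective stress: σ'_0 = σ_v − u = 92.55 − 39.73 = 52.82 kPa.
Stress increase at mid-clay by the 2:1 spreading method:
Δσ = qBL/((B+z)(L+z)) = 283×4.3×7.6/((4.3+5.15)(7.6+5.15)) = 76.759 kPa
Final effective stress: σ'_f = 52.82 + 76.759 = 129.58 kPa.
σ'_f = 129.58 ≤ σ'_p = 175 kPa, so the clay remains overconsolidated and only the recompression index applies:
S_c = C_r·H/(1+e₀)·log₁₀(σ'_f/σ'_0) = 0.078×6.3/2.25×log₁₀(129.58/52.82)
    = 0.2184 × 0.38974 = 0.08512 m

S_c ≈ 0.0851 m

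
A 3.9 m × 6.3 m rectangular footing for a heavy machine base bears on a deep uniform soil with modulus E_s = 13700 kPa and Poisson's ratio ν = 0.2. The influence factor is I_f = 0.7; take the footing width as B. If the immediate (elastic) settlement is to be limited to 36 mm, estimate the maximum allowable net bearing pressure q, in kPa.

S_e = q·B·(1−ν²)/E_s · I_f  ⇒  q = S_e·E_s / (B·(1−ν²)·I_f).
q = 0.036 × 13700 / (3.9 × 0.96 × 0.7) = 188.2 kPa

q ≈ 188 kPa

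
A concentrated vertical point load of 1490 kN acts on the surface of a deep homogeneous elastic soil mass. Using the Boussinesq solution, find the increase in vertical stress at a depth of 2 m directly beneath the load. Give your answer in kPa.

Boussinesq vertical stress below a point load on an elastic half-space:
Δσ_z = 3P/(2πz²) · [1 + (r/z)²]^(−5/2)
r/z = 0/2 = 0; [1+(r/z)²]^(−5/2) = 1.
Δσ_z = 3×1490/(2π×2²) × 1 = 177.86 × 1 = 177.9 kPa

Δσ_z ≈ 178 kPa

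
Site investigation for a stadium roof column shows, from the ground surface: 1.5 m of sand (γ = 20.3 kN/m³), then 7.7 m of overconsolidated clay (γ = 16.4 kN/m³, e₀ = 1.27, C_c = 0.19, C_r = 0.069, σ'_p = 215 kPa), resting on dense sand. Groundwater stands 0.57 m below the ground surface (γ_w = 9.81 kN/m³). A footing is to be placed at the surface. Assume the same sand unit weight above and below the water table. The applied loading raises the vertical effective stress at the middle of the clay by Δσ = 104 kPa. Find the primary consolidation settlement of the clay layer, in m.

Mid-depth of clay below the ground surface: z = 1.5 + 7.7/2 = 5.35 m.
Total vertical stress at mid-clay: σ_v = 20.3×1.5 + 16.4×3.85 = 93.59 kPa.
Pore pressure: u = 9.81×(5.35 − 0.57) = 46.892 kPa.
Initial effective stress: σ'_0 = σ_v − u = 93.59 − 46.892 = 46.698 kPa.
Final effective stress: σ'_f = 46.698 + 104 = 150.7 kPa.
σ'_f = 150.7 ≤ σ'_p = 215 kPa, so the clay remains overconsolidated and only the recompression index applies:
S_c = C_r·H/(1+e₀)·log₁₀(σ'_f/σ'_0) = 0.069×7.7/2.27×log₁₀(150.7/46.698)
    = 0.23405 × 0.50881 = 0.1191 m

S_c ≈ 0.119 m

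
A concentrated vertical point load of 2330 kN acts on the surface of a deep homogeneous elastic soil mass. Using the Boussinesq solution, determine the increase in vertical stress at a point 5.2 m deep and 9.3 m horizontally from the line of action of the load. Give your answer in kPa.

Boussinesq vertical stress below a point load on an elastic half-space:
Δσ_z = 3P/(2πz²) · [1 + (r/z)²]^(−5/2)
r/z = 9.3/5.2 = 1.7885; [1+(r/z)²]^(−5/2) = 0.027685.
Δσ_z = 3×2330/(2π×5.2²) × 0.027685 = 41.142 × 0.027685 = 1.139 kPa

Δσ_z ≈ 1.14 kPa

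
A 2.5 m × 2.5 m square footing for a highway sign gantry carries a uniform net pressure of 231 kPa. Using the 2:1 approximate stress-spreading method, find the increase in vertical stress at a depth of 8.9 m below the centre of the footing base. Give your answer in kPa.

Δσ_z ≈ 11.1 kPa

By the 2:1 method the load spreads at 1 horizontal : 2 vertical, so at depth z the loaded area has grown by z in each plan dimension:
Δσ = qBL/((B+z)(L+z)) = 231×2.5×2.5/((2.5+8.9)(2.5+8.9)) = 11.109 kPa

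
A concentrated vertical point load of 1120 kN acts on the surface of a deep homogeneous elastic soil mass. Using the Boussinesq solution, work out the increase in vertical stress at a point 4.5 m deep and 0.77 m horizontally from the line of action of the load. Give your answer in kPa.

Δσ_z ≈ 24.6 kPa

Boussinesq vertical stress below a point load on an elastic half-space:
Δσ_z = 3P/(2πz²) · [1 + (r/z)²]^(−5/2)
r/z = 0.77/4.5 = 0.17111; [1+(r/z)²]^(−5/2) = 0.93039.
Δσ_z = 3×1120/(2π×4.5²) × 0.93039 = 26.408 × 0.93039 = 24.57 kPa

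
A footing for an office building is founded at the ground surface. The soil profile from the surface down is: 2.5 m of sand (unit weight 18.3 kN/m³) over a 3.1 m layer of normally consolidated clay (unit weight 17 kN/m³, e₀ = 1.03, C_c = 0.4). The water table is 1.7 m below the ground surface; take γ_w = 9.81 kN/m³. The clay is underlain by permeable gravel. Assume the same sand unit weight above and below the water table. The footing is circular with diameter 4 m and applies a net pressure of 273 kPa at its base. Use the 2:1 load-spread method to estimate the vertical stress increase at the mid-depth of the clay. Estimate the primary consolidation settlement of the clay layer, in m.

Mid-depth of clay below the ground surface: z = 2.5 + 3.1/2 = 4.05 m.
Total vertical stress at mid-clay: σ_v = 18.3×2.5 + 17×1.55 = 72.1 kPa.
Pore pressure: u = 9.81×(4.05 − 1.7) = 23.054 kPa.
Initial effective stress: σ'_0 = σ_v − u = 72.1 − 23.054 = 49.046 kPa.
Stress increase at mid-clay by the 2:1 spreading method:
Δσ ≈ qD²/(D+z)² = 273×4²/(4+4.05)² = 67.405 kPa
Final effective stress: σ'_f = σ'_0 + Δσ = 49.046 + 67.405 = 116.45 kPa.
Normally consolidated clay, so the full stress increment lies on the virgin compression line:
S_c = C_c·H/(1+e₀)·log₁₀(σ'_f/σ'_0) = 0.4×3.1/(1+1.03)×log₁₀(116.45/49.046)
    = 0.61084 × 0.37554 = 0.2294 m

S_c ≈ 0.229 m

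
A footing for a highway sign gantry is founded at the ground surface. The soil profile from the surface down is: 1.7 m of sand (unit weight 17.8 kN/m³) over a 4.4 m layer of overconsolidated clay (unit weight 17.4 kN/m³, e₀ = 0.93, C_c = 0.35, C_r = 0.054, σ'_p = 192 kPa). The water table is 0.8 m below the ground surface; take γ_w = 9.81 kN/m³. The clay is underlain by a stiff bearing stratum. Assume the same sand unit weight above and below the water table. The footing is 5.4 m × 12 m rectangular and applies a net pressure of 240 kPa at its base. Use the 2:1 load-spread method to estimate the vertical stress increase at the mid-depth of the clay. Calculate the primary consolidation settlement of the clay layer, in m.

Mid-depth of clay below the ground surface: z = 1.7 + 4.4/2 = 3.9 m.
Total vertical stress at mid-clay: σ_v = 17.8×1.7 + 17.4×2.2 = 68.54 kPa.
Pore pressure: u = 9.81×(3.9 − 0.8) = 30.411 kPa.
Initial effective stress: σ'_0 = σ_v − u = 68.54 − 30.411 = 38.129 kPa.
Stress increase at mid-clay by the 2:1 spreading method:
Δσ = qBL/((B+z)(L+z)) = 240×5.4×12/((5.4+3.9)(12+3.9)) = 105.17 kPa
Final effective stress: σ'_f = 38.129 + 105.17 = 143.3 kPa.
σ'_f = 143.3 ≤ σ'_p = 192 kPa, so the clay remains overconsolidated and only the recompression index applies:
S_c = C_r·H/(1+e₀)·log₁₀(σ'_f/σ'_0) = 0.054×4.4/1.93×log₁₀(143.3/38.129)
    = 0.12311 × 0.57499 = 0.07079 m

S_c ≈ 0.0708 m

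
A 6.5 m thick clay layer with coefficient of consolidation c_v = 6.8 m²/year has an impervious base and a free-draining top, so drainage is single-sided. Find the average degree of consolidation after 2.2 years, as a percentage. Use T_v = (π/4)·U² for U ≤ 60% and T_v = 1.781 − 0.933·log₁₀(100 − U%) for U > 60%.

Drainage path length: H_d = H = 6.5 m (single drainage).
T_v = c_v·t/H_d² = 6.8×2.2/6.5² = 0.35408.
T_v = 0.35408 corresponds to the U > 60% branch:
U = 1 − 10^((1.781 − T_v)/0.933)/100 = 0.6616

U ≈ 66.2 %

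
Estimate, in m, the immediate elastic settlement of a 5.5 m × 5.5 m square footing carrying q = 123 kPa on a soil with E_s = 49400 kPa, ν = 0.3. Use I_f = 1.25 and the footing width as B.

Immediate (elastic) settlement: S_e = q·B·(1−ν²)/E_s · I_f.
S_e = 123 × 5.5 × (1 − 0.3²) / 49400 × 1.25
    = 123 × 5.5 × 0.91 / 49400 × 1.25
    = 0.01558 m

S_e ≈ 0.0156 m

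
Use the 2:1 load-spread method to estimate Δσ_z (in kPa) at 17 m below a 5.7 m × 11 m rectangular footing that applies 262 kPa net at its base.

Δσ_z ≈ 25.8 kPa

By the 2:1 method the load spreads at 1 horizontal : 2 vertical, so at depth z the loaded area has grown by z in each plan dimension:
Δσ = qBL/((B+z)(L+z)) = 262×5.7×11/((5.7+17)(11+17)) = 25.846 kPa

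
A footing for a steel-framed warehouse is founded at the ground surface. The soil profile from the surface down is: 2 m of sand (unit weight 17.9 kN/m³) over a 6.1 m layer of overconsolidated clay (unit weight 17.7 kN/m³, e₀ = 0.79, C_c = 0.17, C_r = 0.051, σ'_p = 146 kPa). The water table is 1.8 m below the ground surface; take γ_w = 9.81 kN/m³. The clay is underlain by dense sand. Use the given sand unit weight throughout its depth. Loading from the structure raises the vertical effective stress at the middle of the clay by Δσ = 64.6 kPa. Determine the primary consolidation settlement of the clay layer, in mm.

S_c ≈ 56.6 mm

Mid-depth of clay below the ground surface: z = 2 + 6.1/2 = 5.05 m.
Total vertical stress at mid-clay: σ_v = 17.9×2 + 17.7×3.05 = 89.785 kPa.
Pore pressure: u = 9.81×(5.05 − 1.8) = 31.883 kPa.
Initial effective stress: σ'_0 = σ_v − u = 89.785 − 31.883 = 57.902 kPa.
Final effective stress: σ'_f = 57.902 + 64.6 = 122.5 kPa.
σ'_f = 122.5 ≤ σ'_p = 146 kPa, so the clay remains overconsolidated and only the recompression index applies:
S_c = C_r·H/(1+e₀)·log₁₀(σ'_f/σ'_0) = 0.051×6.1/1.79×log₁₀(122.5/57.902)
    = 0.1738 × 0.32544 = 0.05656 m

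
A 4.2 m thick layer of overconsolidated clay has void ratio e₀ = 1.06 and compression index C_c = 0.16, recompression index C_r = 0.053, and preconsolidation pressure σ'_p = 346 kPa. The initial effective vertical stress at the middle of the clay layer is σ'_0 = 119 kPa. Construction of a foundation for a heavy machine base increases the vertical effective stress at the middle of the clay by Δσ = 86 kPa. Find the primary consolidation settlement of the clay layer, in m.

S_c ≈ 0.0255 m

Final effective stress: σ'_f = 119 + 86 = 205 kPa.
σ'_f = 205 ≤ σ'_p = 346 kPa, so the clay remains overconsolidated and only the recompression index applies:
S_c = C_r·H/(1+e₀)·log₁₀(σ'_f/σ'_0) = 0.053×4.2/2.06×log₁₀(205/119)
    = 0.10806 × 0.23621 = 0.02552 m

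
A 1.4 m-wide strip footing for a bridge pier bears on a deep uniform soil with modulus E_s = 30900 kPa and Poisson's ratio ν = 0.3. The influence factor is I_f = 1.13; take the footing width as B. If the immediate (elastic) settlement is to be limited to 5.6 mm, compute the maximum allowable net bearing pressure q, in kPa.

q ≈ 120 kPa

S_e = q·B·(1−ν²)/E_s · I_f  ⇒  q = S_e·E_s / (B·(1−ν²)·I_f).
q = 0.0056 × 30900 / (1.4 × 0.91 × 1.13) = 120.2 kPa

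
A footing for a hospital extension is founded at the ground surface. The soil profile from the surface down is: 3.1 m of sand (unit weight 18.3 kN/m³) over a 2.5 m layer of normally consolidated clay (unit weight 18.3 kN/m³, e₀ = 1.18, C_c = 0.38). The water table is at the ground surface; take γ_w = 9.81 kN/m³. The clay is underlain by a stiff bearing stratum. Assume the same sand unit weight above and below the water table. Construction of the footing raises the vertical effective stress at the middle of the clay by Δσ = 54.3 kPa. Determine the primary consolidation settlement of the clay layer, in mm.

Mid-depth of clay below the ground surface: z = 3.1 + 2.5/2 = 4.35 m.
Total vertical stress at mid-clay: σ_v = 18.3×3.1 + 18.3×1.25 = 79.605 kPa.
Pore pressure: u = 9.81×(4.35 − 0) = 42.673 kPa.
Initial effective stress: σ'_0 = σ_v − u = 79.605 − 42.673 = 36.932 kPa.
Final effective stress: σ'_f = σ'_0 + Δσ = 36.932 + 54.3 = 91.232 kPa.
Normally consolidated clay, so the full stress increment lies on the virgin compression line:
S_c = C_c·H/(1+e₀)·log₁₀(σ'_f/σ'_0) = 0.38×2.5/(1+1.18)×log₁₀(91.232/36.932)
    = 0.43578 × 0.39274 = 0.1711 m

S_c ≈ 171 mm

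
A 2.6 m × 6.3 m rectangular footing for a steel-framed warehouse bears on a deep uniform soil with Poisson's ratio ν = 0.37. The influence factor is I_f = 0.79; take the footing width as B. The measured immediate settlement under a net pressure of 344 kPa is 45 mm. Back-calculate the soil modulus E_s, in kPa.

S_e = q·B·(1−ν²)/E_s · I_f  ⇒  E_s = q·B·(1−ν²)·I_f / S_e.
E_s = 344 × 2.6 × 0.8631 × 0.79 / 0.045 = 13550 kPa

E_s ≈ 13600 kPa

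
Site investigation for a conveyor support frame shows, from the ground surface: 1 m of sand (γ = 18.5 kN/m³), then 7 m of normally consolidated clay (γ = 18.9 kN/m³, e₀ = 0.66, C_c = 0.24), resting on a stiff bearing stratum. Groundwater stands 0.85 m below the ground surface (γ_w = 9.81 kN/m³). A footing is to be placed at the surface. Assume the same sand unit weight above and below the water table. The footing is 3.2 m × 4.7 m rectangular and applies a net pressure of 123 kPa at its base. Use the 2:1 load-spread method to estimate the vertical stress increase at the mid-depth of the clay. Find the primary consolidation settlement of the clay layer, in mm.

S_c ≈ 188 mm

Mid-depth of clay below the ground surface: z = 1 + 7/2 = 4.5 m.
Total vertical stress at mid-clay: σ_v = 18.5×1 + 18.9×3.5 = 84.65 kPa.
Pore pressure: u = 9.81×(4.5 − 0.85) = 35.806 kPa.
Initial effective stress: σ'_0 = σ_v − u = 84.65 − 35.806 = 48.844 kPa.
Stress increase at mid-clay by the 2:1 spreading method:
Δσ = qBL/((B+z)(L+z)) = 123×3.2×4.7/((3.2+4.5)(4.7+4.5)) = 26.114 kPa
Final effective stress: σ'_f = σ'_0 + Δσ = 48.844 + 26.114 = 74.958 kPa.
Normally consolidated clay, so the full stress increment lies on the virgin compression line:
S_c = C_c·H/(1+e₀)·log₁₀(σ'_f/σ'_0) = 0.24×7/(1+0.66)×log₁₀(74.958/48.844)
    = 1.012 × 0.18601 = 0.1882 m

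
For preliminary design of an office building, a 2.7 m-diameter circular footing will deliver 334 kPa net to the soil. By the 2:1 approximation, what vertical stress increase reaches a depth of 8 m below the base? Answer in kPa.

By the 2:1 method the load spreads at 1 horizontal : 2 vertical, so at depth z the loaded area has grown by z in each plan dimension:
Δσ ≈ qD²/(D+z)² = 334×2.7²/(2.7+8)² = 21.267 kPa

Δσ_z ≈ 21.3 kPa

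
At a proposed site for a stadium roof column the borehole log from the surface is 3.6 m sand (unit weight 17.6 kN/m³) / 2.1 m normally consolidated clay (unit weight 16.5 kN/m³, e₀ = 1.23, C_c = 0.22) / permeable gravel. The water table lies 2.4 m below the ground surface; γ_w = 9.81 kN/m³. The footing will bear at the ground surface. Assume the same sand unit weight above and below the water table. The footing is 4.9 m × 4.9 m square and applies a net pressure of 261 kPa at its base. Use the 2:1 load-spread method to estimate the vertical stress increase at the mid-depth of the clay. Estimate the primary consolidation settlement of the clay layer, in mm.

S_c ≈ 69.8 mm

Mid-depth of clay below the ground surface: z = 3.6 + 2.1/2 = 4.65 m.
Total vertical stress at mid-clay: σ_v = 17.6×3.6 + 16.5×1.05 = 80.685 kPa.
Pore pressure: u = 9.81×(4.65 − 2.4) = 22.073 kPa.
Initial effective stress: σ'_0 = σ_v − u = 80.685 − 22.073 = 58.612 kPa.
Stress increase at mid-clay by the 2:1 spreading method:
Δσ = qBL/((B+z)(L+z)) = 261×4.9×4.9/((4.9+4.65)(4.9+4.65)) = 68.711 kPa
Final effective stress: σ'_f = σ'_0 + Δσ = 58.612 + 68.711 = 127.32 kPa.
Normally consolidated clay, so the full stress increment lies on the virgin compression line:
S_c = C_c·H/(1+e₀)·log₁₀(σ'_f/σ'_0) = 0.22×2.1/(1+1.23)×log₁₀(127.32/58.612)
    = 0.20717 × 0.33691 = 0.0698 m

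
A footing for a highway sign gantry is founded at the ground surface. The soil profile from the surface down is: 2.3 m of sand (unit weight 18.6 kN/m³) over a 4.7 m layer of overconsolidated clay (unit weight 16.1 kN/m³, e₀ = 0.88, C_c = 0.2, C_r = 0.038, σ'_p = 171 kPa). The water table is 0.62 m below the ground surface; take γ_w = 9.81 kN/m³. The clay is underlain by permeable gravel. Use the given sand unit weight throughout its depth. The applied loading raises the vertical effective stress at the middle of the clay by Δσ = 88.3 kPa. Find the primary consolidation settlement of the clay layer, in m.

S_c ≈ 0.0473 m

Mid-depth of clay below the ground surface: z = 2.3 + 4.7/2 = 4.65 m.
Total vertical stress at mid-clay: σ_v = 18.6×2.3 + 16.1×2.35 = 80.615 kPa.
Pore pressure: u = 9.81×(4.65 − 0.62) = 39.534 kPa.
Initial effective stress: σ'_0 = σ_v − u = 80.615 − 39.534 = 41.081 kPa.
Final effective stress: σ'_f = 41.081 + 88.3 = 129.38 kPa.
σ'_f = 129.38 ≤ σ'_p = 171 kPa, so the clay remains overconsolidated and only the recompression index applies:
S_c = C_r·H/(1+e₀)·log₁₀(σ'_f/σ'_0) = 0.038×4.7/1.88×log₁₀(129.38/41.081)
    = 0.095 × 0.49823 = 0.04733 m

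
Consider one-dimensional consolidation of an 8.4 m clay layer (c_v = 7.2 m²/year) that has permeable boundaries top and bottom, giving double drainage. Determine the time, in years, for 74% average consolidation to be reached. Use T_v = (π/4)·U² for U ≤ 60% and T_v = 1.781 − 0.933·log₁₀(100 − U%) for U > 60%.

Drainage path length: H_d = H/2 = 4.2 m (double drainage).
U > 60%: T_v = 1.781 − 0.933·log₁₀(100 − 74) = 0.46083.
t = T_v·H_d²/c_v = 0.46083×4.2²/7.2 = 1.129 years.

t ≈ 1.13 years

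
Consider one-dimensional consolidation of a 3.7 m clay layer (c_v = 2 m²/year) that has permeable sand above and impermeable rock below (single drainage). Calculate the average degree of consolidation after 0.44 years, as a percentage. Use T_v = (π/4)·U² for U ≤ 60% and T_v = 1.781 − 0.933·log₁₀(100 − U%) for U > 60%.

Drainage path length: H_d = H = 3.7 m (single drainage).
T_v = c_v·t/H_d² = 2×0.44/3.7² = 0.06428.
T_v = 0.06428 corresponds to the U ≤ 60% branch:
U = √(4T_v/π) = 0.2861

U ≈ 28.6 %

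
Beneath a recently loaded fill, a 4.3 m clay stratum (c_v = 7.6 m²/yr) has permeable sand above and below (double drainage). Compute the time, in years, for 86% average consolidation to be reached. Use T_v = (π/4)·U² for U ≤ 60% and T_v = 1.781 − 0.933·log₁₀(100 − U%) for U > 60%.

Drainage path length: H_d = H/2 = 2.15 m (double drainage).
U > 60%: T_v = 1.781 − 0.933·log₁₀(100 − 86) = 0.71166.
t = T_v·H_d²/c_v = 0.71166×2.15²/7.6 = 0.4328 years.

t ≈ 0.433 years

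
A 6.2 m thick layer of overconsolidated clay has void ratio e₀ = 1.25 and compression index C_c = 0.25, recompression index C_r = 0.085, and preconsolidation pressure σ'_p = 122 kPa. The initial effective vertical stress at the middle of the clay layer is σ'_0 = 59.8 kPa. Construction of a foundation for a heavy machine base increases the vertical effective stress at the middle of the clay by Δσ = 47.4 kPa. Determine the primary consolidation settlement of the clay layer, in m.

Final effective stress: σ'_f = 59.8 + 47.4 = 107.2 kPa.
σ'_f = 107.2 ≤ σ'_p = 122 kPa, so the clay remains overconsolidated and only the recompression index applies:
S_c = C_r·H/(1+e₀)·log₁₀(σ'_f/σ'_0) = 0.085×6.2/2.25×log₁₀(107.2/59.8)
    = 0.23423 × 0.25349 = 0.05937 m

S_c ≈ 0.0594 m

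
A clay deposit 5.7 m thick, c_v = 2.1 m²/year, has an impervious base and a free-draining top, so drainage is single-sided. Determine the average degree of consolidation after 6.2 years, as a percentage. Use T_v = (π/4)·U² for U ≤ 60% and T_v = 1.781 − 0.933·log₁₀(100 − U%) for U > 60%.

Drainage path length: H_d = H = 5.7 m (single drainage).
T_v = c_v·t/H_d² = 2.1×6.2/5.7² = 0.40074.
T_v = 0.40074 corresponds to the U > 60% branch:
U = 1 − 10^((1.781 − T_v)/0.933)/100 = 0.6984

U ≈ 69.8 %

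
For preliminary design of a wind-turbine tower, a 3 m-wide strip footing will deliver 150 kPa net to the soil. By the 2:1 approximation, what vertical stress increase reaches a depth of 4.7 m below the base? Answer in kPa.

By the 2:1 method the load spreads at 1 horizontal : 2 vertical, so at depth z the loaded area has grown by z in each plan dimension:
Δσ = qB/(B+z) = 150×3/(3+4.7) = 58.442 kPa

Δσ_z ≈ 58.4 kPa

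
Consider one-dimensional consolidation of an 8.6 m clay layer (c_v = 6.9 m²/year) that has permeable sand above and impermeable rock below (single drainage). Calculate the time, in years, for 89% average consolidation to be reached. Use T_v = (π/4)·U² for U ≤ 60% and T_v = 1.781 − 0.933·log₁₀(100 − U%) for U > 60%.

Drainage path length: H_d = H = 8.6 m (single drainage).
U > 60%: T_v = 1.781 − 0.933·log₁₀(100 − 89) = 0.80938.
t = T_v·H_d²/c_v = 0.80938×8.6²/6.9 = 8.676 years.

t ≈ 8.68 years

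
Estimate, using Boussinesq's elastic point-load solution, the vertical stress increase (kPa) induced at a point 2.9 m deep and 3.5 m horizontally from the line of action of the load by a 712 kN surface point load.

Boussinesq vertical stress below a point load on an elastic half-space:
Δσ_z = 3P/(2πz²) · [1 + (r/z)²]^(−5/2)
r/z = 3.5/2.9 = 1.2069; [1+(r/z)²]^(−5/2) = 0.10572.
Δσ_z = 3×712/(2π×2.9²) × 0.10572 = 40.423 × 0.10572 = 4.274 kPa

Δσ_z ≈ 4.27 kPa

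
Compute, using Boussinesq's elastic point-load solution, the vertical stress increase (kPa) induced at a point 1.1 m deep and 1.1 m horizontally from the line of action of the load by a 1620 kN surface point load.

Δσ_z ≈ 113 kPa

Boussinesq vertical stress below a point load on an elastic half-space:
Δσ_z = 3P/(2πz²) · [1 + (r/z)²]^(−5/2)
r/z = 1.1/1.1 = 1; [1+(r/z)²]^(−5/2) = 0.17678.
Δσ_z = 3×1620/(2π×1.1²) × 0.17678 = 639.25 × 0.17678 = 113 kPa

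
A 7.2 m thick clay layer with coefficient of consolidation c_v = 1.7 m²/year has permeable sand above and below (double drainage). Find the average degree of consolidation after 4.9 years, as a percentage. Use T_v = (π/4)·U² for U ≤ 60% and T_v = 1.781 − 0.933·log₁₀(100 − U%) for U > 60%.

U ≈ 83.4 %

Drainage path length: H_d = H/2 = 3.6 m (double drainage).
T_v = c_v·t/H_d² = 1.7×4.9/3.6² = 0.64275.
T_v = 0.64275 corresponds to the U > 60% branch:
U = 1 − 10^((1.781 − T_v)/0.933)/100 = 0.834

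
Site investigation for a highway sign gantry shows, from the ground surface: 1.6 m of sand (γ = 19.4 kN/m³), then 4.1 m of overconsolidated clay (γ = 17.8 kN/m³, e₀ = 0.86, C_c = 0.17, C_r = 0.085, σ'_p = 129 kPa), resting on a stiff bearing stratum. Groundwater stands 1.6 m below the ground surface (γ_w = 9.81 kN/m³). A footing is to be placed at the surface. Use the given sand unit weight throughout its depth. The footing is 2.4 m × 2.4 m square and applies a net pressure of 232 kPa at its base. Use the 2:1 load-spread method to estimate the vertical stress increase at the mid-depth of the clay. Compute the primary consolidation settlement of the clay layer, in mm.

Mid-depth of clay below the ground surface: z = 1.6 + 4.1/2 = 3.65 m.
Total vertical stress at mid-clay: σ_v = 19.4×1.6 + 17.8×2.05 = 67.53 kPa.
Pore pressure: u = 9.81×(3.65 − 1.6) = 20.11 kPa.
Initial effective stress: σ'_0 = σ_v − u = 67.53 − 20.11 = 47.42 kPa.
Stress increase at mid-clay by the 2:1 spreading method:
Δσ = qBL/((B+z)(L+z)) = 232×2.4×2.4/((2.4+3.65)(2.4+3.65)) = 36.509 kPa
Final effective stress: σ'_f = 47.42 + 36.509 = 83.929 kPa.
σ'_f = 83.929 ≤ σ'_p = 129 kPa, so the clay remains overconsolidated and only the recompression index applies:
S_c = C_r·H/(1+e₀)·log₁₀(σ'_f/σ'_0) = 0.085×4.1/1.86×log₁₀(83.929/47.42)
    = 0.18737 × 0.24795 = 0.04646 m

S_c ≈ 46.5 mm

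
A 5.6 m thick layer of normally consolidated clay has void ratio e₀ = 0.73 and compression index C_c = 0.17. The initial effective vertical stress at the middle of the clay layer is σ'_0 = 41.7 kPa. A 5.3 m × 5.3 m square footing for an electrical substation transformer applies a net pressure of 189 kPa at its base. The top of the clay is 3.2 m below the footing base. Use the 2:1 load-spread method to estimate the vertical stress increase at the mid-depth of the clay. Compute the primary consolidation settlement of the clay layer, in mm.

Mid-depth of clay below the footing base: z = 3.2 + 5.6/2 = 6 m.
Stress increase at mid-clay by the 2:1 spreading method:
Δσ = qBL/((B+z)(L+z)) = 189×5.3×5.3/((5.3+6)(5.3+6)) = 41.577 kPa
Final effective stress: σ'_f = σ'_0 + Δσ = 41.7 + 41.577 = 83.277 kPa.
Normally consolidated clay, so the full stress increment lies on the virgin compression line:
S_c = C_c·H/(1+e₀)·log₁₀(σ'_f/σ'_0) = 0.17×5.6/(1+0.73)×log₁₀(83.277/41.7)
    = 0.55029 × 0.30039 = 0.1653 m

S_c ≈ 165 mm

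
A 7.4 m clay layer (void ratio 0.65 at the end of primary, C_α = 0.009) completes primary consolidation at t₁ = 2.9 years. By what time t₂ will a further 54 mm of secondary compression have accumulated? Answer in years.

t₂ ≈ 63.1 years

S_s = C_α·H/(1+e_p)·log₁₀(t₂/t₁) ⇒ log₁₀(t₂/t₁) = S_s·(1+e_p)/(C_α·H).
log₁₀(t₂/t₁) = 0.054 × (1+0.65) / (0.009×7.4) = 1.338
t₂ = t₁ × 10^1.338 = 2.9 × 21.77 = 63.13 years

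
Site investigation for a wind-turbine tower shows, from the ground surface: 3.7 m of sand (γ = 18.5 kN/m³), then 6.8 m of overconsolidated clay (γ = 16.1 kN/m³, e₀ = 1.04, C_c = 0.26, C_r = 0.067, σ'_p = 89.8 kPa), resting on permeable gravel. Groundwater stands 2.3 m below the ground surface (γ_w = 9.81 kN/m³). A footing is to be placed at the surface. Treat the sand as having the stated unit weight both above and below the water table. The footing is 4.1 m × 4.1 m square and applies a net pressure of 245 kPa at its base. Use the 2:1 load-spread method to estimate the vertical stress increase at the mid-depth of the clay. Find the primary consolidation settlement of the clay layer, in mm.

S_c ≈ 88.7 mm

Mid-depth of clay below the ground surface: z = 3.7 + 6.8/2 = 7.1 m.
Total vertical stress at mid-clay: σ_v = 18.5×3.7 + 16.1×3.4 = 123.19 kPa.
Pore pressure: u = 9.81×(7.1 − 2.3) = 47.088 kPa.
Initial effective stress: σ'_0 = σ_v − u = 123.19 − 47.088 = 76.102 kPa.
Stress increase at mid-clay by the 2:1 spreading method:
Δσ = qBL/((B+z)(L+z)) = 245×4.1×4.1/((4.1+7.1)(4.1+7.1)) = 32.832 kPa
Final effective stress: σ'_f = 76.102 + 32.832 = 108.93 kPa.
σ'_f = 108.93 > σ'_p = 89.8 kPa, so the stress path crosses the preconsolidation pressure — recompression up to σ'_p, then virgin compression beyond:
S_c = H/(1+e₀)·[C_r·log₁₀(σ'_p/σ'_0) + C_c·log₁₀(σ'_f/σ'_p)]
    = 6.8/2.04 × [0.067×log₁₀(89.8/76.102) + 0.26×log₁₀(108.93/89.8)]
    = 3.3333 × [0.004816 + 0.021807] = 0.08874 m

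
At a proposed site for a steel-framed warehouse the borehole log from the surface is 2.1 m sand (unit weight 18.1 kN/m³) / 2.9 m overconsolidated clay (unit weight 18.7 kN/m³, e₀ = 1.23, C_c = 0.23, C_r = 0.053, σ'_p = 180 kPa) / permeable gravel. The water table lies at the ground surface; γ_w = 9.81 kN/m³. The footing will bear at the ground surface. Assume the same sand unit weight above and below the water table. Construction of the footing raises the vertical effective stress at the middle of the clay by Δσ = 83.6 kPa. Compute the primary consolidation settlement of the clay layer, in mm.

S_c ≈ 39.6 mm

Mid-depth of clay below the ground surface: z = 2.1 + 2.9/2 = 3.55 m.
Total vertical stress at mid-clay: σ_v = 18.1×2.1 + 18.7×1.45 = 65.125 kPa.
Pore pressure: u = 9.81×(3.55 − 0) = 34.825 kPa.
Initial effective stress: σ'_0 = σ_v − u = 65.125 − 34.825 = 30.3 kPa.
Final effective stress: σ'_f = 30.3 + 83.6 = 113.9 kPa.
σ'_f = 113.9 ≤ σ'_p = 180 kPa, so the clay remains overconsolidated and only the recompression index applies:
S_c = C_r·H/(1+e₀)·log₁₀(σ'_f/σ'_0) = 0.053×2.9/2.23×log₁₀(113.9/30.3)
    = 0.068921 × 0.57508 = 0.03964 m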